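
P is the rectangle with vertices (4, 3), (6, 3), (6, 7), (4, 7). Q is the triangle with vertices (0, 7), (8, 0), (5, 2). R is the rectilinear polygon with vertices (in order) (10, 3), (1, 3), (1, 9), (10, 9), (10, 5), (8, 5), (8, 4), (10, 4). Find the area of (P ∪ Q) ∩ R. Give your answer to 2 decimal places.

8.94

The region (P ∪ Q) ∩ R is the polygon with vertices (6,7), (6,3), (4.571,3), (4,3), (1,6), (1,6.125), (4,3.5), (4,7).
By the shoelace formula its area is 8.94.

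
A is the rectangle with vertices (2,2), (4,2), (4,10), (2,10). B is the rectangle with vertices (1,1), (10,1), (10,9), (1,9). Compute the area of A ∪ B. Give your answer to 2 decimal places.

By inclusion–exclusion:
Individual areas: |A| = 16, |B| = 72.
|A∩B|: x∈[2,4], y∈[2,9] → 2·7 = 14.
|A ∪ B| = 88 − 14 = 74.00.

74.00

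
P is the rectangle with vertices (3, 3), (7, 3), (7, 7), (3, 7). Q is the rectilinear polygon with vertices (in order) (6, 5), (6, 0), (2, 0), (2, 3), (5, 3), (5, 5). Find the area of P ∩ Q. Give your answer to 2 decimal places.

2.00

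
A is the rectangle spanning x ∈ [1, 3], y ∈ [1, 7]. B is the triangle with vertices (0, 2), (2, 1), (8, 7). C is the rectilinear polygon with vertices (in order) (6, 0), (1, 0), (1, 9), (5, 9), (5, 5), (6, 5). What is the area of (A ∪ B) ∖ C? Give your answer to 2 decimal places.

1.75

|A ∪ B| = 17.25.
|(A ∪ B) ∩ C| = 15.5.
|(A ∪ B) ∖ C| = 17.25 − 15.5 = 1.75.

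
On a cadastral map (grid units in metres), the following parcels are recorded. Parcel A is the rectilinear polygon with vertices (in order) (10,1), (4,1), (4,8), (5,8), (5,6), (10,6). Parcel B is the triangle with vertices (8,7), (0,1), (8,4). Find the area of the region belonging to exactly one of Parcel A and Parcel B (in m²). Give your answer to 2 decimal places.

27.33

|Parcel A| = 32, |Parcel B| = 12, |Parcel A∩Parcel B| = 8.3333.
|Parcel A △ Parcel B| = |Parcel A| + |Parcel B| − 2·|Parcel A∩Parcel B| = 32 + 12 − 16.6667 = 27.33.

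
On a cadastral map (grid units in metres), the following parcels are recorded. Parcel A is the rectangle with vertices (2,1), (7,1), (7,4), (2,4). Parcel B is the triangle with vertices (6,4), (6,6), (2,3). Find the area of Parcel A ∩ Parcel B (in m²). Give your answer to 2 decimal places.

1.33

The intersection is the polygon with vertices (6,4), (2,3), (3.333,4).
By the shoelace formula its area is 1.33.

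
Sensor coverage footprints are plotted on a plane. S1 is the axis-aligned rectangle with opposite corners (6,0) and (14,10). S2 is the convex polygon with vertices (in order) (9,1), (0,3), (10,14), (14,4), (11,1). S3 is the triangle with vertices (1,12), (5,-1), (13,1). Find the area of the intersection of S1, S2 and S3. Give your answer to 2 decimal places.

The intersection is the polygon with vertices (11,1), (9,1), (6,1.667), (6,7.417), (11.957,1.956).
By the shoelace formula its area is 20.50.

20.50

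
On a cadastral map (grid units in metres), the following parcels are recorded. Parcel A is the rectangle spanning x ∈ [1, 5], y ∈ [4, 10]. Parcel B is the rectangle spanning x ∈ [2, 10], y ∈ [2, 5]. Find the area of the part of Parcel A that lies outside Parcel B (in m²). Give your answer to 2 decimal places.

21.00

|Parcel A∩Parcel B|: x∈[2,5], y∈[4,5] → 3·1 = 3.
|Parcel A| = 24.
|Parcel A ∖ Parcel B| = |Parcel A| − |Parcel A∩Parcel B| = 24 − 3 = 21.00.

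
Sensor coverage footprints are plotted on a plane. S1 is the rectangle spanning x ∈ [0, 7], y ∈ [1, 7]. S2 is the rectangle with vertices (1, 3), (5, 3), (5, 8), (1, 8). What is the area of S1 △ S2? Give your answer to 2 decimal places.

30.00

|S1∩S2|: x∈[1,5], y∈[3,7] → 4·4 = 16.
|S1 △ S2| = |S1| + |S2| − 2·|S1∩S2| = 42 + 20 − 32 = 30.00.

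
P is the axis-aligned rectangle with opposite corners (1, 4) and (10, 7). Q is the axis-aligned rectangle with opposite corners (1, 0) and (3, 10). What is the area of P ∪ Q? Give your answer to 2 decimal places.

By inclusion–exclusion:
Individual areas: |P| = 27, |Q| = 20.
|P∩Q|: x∈[1,3], y∈[4,7] → 2·3 = 6.
|P ∪ Q| = 47 − 6 = 41.00.

41.00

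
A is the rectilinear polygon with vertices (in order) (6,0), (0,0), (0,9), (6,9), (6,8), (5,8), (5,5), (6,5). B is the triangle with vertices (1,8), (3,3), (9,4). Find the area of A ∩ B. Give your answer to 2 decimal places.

12.25

The intersection is the polygon with vertices (5,5), (6,5), (6,3.5), (3,3), (1,8), (5,6).
By the shoelace formula its area is 12.25.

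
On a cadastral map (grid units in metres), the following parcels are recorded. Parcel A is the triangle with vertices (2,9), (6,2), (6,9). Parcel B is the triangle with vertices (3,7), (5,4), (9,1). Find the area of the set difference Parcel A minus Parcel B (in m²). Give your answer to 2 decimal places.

|Parcel A| = 14, |Parcel A∩Parcel B| = 1.7917.
|Parcel A ∖ Parcel B| = |Parcel A| − |Parcel A∩Parcel B| = 14 − 1.7917 = 12.21.

12.21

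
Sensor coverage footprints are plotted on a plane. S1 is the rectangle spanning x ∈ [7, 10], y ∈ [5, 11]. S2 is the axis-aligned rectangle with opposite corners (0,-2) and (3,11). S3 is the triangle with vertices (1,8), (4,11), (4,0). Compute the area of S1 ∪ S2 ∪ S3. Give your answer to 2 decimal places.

By inclusion–exclusion:
Individual areas: |S1| = 18, |S2| = 39, |S3| = 16.5.
|S1∩S2| = 0 (no overlap).
|S1∩S3| = 0.
|S2∩S3| = 7.3333.
|S1∩S2∩S3| = 0.
|S1 ∪ S2 ∪ S3| = 73.5 − 7.3333 + 0 = 66.17.

66.17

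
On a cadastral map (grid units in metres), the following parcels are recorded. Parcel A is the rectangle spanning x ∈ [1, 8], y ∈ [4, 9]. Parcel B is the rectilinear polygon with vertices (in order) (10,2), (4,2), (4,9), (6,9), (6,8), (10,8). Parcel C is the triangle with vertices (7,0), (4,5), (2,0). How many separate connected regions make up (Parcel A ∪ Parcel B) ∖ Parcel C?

1

(Parcel A ∪ Parcel B) ∖ Parcel C is a single connected region.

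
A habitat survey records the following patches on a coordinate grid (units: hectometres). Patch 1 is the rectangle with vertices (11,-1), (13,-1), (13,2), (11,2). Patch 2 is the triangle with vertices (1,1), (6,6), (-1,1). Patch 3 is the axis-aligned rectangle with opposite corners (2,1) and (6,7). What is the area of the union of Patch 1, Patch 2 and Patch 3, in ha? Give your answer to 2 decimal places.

By inclusion–exclusion:
Individual areas: |Patch 1| = 6, |Patch 2| = 5, |Patch 3| = 24.
|Patch 1∩Patch 2| = 0.
|Patch 1∩Patch 3| = 0 (no overlap).
|Patch 2∩Patch 3| = 2.2857.
|Patch 1∩Patch 2∩Patch 3| = 0.
|Patch 1 ∪ Patch 2 ∪ Patch 3| = 35 − 2.2857 + 0 = 32.71.

32.71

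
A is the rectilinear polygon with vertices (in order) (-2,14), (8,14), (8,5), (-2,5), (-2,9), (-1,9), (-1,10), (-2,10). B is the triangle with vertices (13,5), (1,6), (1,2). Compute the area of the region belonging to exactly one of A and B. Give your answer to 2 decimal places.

|A| = 89, |B| = 24, |A∩B| = 4.9583.
|A △ B| = |A| + |B| − 2·|A∩B| = 89 + 24 − 9.9167 = 103.08.

103.08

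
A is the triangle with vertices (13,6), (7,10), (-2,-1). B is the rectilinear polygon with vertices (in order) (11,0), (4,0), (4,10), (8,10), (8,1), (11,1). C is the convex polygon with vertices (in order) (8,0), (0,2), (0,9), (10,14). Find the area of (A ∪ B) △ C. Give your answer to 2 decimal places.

59.89

|A ∪ B| = 70.7667.
|(A ∪ B) ∩ C| = 51.9375.
|(A ∪ B) △ C| = 70.7667 + 93 − 103.8751 = 59.89.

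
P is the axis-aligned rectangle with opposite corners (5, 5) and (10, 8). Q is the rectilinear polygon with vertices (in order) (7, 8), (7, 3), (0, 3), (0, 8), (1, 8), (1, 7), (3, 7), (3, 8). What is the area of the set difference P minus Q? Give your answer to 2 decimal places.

|P| = 15, |P∩Q| = 6.
|P ∖ Q| = |P| − |P∩Q| = 15 − 6 = 9.00.

9.00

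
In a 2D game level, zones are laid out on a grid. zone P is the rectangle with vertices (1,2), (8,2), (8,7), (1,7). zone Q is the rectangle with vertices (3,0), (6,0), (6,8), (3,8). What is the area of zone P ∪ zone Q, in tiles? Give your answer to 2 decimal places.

44.00

By inclusion–exclusion:
Individual areas: |zone P| = 35, |zone Q| = 24.
|zone P∩zone Q|: x∈[3,6], y∈[2,7] → 3·5 = 15.
|zone P ∪ zone Q| = 59 − 15 = 44.00.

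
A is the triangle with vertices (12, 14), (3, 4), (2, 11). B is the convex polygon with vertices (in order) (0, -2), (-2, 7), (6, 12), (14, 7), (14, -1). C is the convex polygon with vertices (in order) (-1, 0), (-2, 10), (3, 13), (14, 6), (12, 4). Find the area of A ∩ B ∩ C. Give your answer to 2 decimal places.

The intersection is the polygon with vertices (2.197,9.623), (5.279,11.55), (8.15,9.723), (3,4).
By the shoelace formula its area is 22.36.

22.36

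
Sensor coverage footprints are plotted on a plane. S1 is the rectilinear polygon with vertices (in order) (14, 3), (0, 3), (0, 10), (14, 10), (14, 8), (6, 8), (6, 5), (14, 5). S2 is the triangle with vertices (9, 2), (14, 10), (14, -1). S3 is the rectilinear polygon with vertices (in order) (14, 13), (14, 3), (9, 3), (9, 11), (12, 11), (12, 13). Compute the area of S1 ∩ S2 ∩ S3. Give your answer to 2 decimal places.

8.75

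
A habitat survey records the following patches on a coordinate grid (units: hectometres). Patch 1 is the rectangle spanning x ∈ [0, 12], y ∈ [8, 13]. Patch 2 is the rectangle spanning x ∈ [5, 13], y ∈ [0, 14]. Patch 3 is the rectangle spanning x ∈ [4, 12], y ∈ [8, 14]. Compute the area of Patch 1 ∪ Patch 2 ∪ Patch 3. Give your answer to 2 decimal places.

By inclusion–exclusion:
Individual areas: |Patch 1| = 60, |Patch 2| = 112, |Patch 3| = 48.
|Patch 1∩Patch 2|: x∈[5,12], y∈[8,13] → 7·5 = 35.
|Patch 1∩Patch 3|: x∈[4,12], y∈[8,13] → 8·5 = 40.
|Patch 2∩Patch 3|: x∈[5,12], y∈[8,14] → 7·6 = 42.
|Patch 1∩Patch 2∩Patch 3| = 35.
|Patch 1 ∪ Patch 2 ∪ Patch 3| = 220 − 117 + 35 = 138.00.

138.00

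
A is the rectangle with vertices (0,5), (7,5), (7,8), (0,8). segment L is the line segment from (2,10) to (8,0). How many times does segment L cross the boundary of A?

2

The segment meets the boundary at (5,5), (3.2,8).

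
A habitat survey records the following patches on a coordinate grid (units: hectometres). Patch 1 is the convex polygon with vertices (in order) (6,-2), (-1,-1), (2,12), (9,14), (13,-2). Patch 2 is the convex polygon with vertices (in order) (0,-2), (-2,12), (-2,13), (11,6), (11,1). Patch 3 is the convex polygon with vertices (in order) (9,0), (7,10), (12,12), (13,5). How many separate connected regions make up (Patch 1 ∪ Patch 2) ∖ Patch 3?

(Patch 1 ∪ Patch 2) ∖ Patch 3 is a single connected region.

1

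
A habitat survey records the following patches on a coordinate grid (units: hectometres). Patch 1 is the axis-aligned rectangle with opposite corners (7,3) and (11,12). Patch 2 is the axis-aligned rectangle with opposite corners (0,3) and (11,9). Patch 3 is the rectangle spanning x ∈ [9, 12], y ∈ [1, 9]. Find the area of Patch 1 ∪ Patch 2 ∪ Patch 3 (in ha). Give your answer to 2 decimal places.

By inclusion–exclusion:
Individual areas: |Patch 1| = 36, |Patch 2| = 66, |Patch 3| = 24.
|Patch 1∩Patch 2|: x∈[7,11], y∈[3,9] → 4·6 = 24.
|Patch 1∩Patch 3|: x∈[9,11], y∈[3,9] → 2·6 = 12.
|Patch 2∩Patch 3|: x∈[9,11], y∈[3,9] → 2·6 = 12.
|Patch 1∩Patch 2∩Patch 3| = 12.
|Patch 1 ∪ Patch 2 ∪ Patch 3| = 126 − 48 + 12 = 90.00.

90.00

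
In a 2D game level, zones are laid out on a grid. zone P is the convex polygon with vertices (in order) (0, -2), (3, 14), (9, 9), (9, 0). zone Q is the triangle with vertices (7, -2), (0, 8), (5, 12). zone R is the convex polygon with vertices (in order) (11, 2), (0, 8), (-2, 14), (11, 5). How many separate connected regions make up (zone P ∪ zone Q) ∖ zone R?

2

(zone P ∪ zone Q) ∖ zone R splits into 2 disjoint pieces (area 52.0801, area 19.225).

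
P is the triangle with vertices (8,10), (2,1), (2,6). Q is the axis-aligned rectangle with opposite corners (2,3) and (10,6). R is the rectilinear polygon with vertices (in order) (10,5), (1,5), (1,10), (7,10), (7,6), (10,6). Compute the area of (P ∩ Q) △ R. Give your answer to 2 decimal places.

34.00

|P ∩ Q| = 7.
|(P ∩ Q) ∩ R| = 3.
|(P ∩ Q) △ R| = 7 + 33 − 6 = 34.00.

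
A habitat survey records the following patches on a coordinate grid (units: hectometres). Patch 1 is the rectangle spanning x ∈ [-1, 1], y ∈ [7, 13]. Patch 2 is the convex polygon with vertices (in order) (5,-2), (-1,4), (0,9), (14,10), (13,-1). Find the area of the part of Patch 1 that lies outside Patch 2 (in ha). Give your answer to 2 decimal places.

|Patch 1| = 12, |Patch 1∩Patch 2| = 2.4357.
|Patch 1 ∖ Patch 2| = |Patch 1| − |Patch 1∩Patch 2| = 12 − 2.4357 = 9.56.

9.56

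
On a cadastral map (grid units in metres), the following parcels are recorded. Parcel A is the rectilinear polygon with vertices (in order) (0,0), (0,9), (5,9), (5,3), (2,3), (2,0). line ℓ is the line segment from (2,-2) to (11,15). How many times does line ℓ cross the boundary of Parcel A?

2

The segment meets the boundary at (5,3.667), (4.647,3).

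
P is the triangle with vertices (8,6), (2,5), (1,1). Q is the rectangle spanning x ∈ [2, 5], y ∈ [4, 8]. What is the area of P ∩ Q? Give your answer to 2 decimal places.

The intersection is the polygon with vertices (5,5.5), (5,4), (2,4), (2,5).
By the shoelace formula its area is 3.75.

3.75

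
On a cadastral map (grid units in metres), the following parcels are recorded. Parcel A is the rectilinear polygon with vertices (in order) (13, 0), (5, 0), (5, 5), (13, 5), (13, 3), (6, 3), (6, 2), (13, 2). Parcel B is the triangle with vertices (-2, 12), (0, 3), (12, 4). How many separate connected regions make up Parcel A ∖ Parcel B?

1

Parcel A ∖ Parcel B is a single connected region.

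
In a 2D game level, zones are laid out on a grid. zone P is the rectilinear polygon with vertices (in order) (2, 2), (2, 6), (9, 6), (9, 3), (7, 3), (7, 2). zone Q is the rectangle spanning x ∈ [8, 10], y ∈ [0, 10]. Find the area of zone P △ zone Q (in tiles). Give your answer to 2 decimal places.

40.00

|zone P| = 26, |zone Q| = 20, |zone P∩zone Q| = 3.
|zone P △ zone Q| = |zone P| + |zone Q| − 2·|zone P∩zone Q| = 26 + 20 − 6 = 40.00.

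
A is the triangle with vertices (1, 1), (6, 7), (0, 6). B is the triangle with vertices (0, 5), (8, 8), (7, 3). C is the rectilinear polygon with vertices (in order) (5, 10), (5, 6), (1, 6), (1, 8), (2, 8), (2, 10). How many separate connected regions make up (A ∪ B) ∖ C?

(A ∪ B) ∖ C is a single connected region.

1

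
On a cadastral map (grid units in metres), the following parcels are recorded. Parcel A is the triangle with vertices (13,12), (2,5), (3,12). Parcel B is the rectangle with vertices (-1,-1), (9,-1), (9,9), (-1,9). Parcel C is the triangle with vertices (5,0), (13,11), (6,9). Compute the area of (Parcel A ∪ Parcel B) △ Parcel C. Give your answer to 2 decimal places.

110.36

|Parcel A ∪ Parcel B| = 123.5714.
|(Parcel A ∪ Parcel B) ∩ Parcel C| = 21.8545.
|(Parcel A ∪ Parcel B) △ Parcel C| = 123.5714 + 30.5 − 43.709 = 110.36.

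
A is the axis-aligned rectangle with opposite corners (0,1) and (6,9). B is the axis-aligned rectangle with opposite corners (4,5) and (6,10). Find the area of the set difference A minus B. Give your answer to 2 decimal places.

40.00

|A∩B|: x∈[4,6], y∈[5,9] → 2·4 = 8.
|A| = 48.
|A ∖ B| = |A| − |A∩B| = 48 − 8 = 40.00.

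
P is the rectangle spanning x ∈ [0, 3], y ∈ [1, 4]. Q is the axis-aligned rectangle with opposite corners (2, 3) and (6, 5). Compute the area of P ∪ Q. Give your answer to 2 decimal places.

By inclusion–exclusion:
Individual areas: |P| = 9, |Q| = 8.
|P∩Q|: x∈[2,3], y∈[3,4] → 1·1 = 1.
|P ∪ Q| = 17 − 1 = 16.00.

16.00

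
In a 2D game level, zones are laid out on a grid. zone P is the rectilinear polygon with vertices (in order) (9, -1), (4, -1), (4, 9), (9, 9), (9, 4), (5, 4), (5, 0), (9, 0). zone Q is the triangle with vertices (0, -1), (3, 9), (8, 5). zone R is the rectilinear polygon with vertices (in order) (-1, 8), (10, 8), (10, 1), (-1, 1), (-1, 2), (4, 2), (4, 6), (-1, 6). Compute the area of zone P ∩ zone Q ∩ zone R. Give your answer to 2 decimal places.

11.33

The intersection is the polygon with vertices (8,5), (6.667,4), (5,4), (5,2.75), (4,2), (4,6), (4,8), (4.25,8).
By the shoelace formula its area is 11.33.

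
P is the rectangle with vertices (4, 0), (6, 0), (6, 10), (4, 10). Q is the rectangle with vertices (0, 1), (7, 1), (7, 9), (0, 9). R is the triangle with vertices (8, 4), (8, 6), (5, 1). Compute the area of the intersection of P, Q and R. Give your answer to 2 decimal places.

0.33

The intersection is the polygon with vertices (6,2), (5,1), (6,2.667).
By the shoelace formula its area is 0.33.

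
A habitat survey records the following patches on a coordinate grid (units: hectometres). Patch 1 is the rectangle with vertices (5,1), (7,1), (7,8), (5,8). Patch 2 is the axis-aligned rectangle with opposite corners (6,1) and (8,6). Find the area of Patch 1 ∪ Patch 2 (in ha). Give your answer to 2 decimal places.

By inclusion–exclusion:
Individual areas: |Patch 1| = 14, |Patch 2| = 10.
|Patch 1∩Patch 2|: x∈[6,7], y∈[1,6] → 1·5 = 5.
|Patch 1 ∪ Patch 2| = 24 − 5 = 19.00.

19.00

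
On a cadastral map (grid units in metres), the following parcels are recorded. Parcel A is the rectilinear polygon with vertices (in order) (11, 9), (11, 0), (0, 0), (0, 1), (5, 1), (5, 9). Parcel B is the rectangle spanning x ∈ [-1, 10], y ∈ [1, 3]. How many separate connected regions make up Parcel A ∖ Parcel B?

Parcel A ∖ Parcel B is a single connected region.

1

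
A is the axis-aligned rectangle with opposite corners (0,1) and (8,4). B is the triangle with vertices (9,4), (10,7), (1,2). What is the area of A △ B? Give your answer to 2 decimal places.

|A| = 24, |B| = 11, |A∩B| = 4.275.
|A △ B| = |A| + |B| − 2·|A∩B| = 24 + 11 − 8.55 = 26.45.

26.45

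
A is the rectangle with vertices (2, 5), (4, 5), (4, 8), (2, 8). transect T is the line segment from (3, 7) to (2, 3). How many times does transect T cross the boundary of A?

The segment meets the boundary at (2.5,5).

1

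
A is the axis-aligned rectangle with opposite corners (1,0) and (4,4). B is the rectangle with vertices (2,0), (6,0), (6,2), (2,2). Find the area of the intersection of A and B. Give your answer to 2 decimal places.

|A∩B|: x∈[2,4], y∈[0,2] → 2·2 = 4.

4.00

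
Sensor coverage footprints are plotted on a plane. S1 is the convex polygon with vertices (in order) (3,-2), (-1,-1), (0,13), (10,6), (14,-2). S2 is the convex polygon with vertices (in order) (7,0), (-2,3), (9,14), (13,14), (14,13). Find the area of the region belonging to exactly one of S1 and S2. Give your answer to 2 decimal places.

|S1| = 137, |S2| = 104, |S1∩S2| = 61.1839.
|S1 △ S2| = |S1| + |S2| − 2·|S1∩S2| = 137 + 104 − 122.3678 = 118.63.

118.63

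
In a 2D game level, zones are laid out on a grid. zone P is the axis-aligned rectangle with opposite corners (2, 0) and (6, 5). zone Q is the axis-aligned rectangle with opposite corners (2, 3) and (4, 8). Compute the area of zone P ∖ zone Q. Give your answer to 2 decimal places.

|zone P∩zone Q|: x∈[2,4], y∈[3,5] → 2·2 = 4.
|zone P| = 20.
|zone P ∖ zone Q| = |zone P| − |zone P∩zone Q| = 20 − 4 = 16.00.

16.00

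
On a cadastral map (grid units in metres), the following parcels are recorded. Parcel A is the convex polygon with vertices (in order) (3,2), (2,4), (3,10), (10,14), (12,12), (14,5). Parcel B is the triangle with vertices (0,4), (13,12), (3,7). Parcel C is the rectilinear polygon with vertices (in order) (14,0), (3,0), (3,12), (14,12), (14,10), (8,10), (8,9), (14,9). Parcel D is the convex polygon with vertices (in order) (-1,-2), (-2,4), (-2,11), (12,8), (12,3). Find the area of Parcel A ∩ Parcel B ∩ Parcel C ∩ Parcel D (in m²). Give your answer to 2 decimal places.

4.04

The intersection is the polygon with vertices (3,5.846), (3,7), (7.1,9.05), (7.92,8.874).
By the shoelace formula its area is 4.04.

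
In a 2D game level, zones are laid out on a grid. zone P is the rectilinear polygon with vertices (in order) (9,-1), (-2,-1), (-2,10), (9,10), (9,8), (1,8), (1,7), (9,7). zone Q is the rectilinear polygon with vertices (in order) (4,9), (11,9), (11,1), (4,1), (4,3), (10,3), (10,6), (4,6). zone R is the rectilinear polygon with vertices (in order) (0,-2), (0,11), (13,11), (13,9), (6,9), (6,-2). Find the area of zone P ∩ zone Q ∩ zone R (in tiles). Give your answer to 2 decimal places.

8.00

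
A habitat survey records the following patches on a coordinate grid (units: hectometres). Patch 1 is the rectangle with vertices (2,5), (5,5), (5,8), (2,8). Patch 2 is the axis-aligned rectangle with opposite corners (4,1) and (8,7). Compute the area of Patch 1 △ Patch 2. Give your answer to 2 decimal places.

29.00

|Patch 1∩Patch 2|: x∈[4,5], y∈[5,7] → 1·2 = 2.
|Patch 1 △ Patch 2| = |Patch 1| + |Patch 2| − 2·|Patch 1∩Patch 2| = 9 + 24 − 4 = 29.00.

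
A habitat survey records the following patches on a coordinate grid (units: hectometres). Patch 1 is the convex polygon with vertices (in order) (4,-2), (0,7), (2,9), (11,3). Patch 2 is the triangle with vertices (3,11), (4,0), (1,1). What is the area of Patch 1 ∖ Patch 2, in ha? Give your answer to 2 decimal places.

44.17

|Patch 1| = 56.5, |Patch 1∩Patch 2| = 12.3298.
|Patch 1 ∖ Patch 2| = |Patch 1| − |Patch 1∩Patch 2| = 56.5 − 12.3298 = 44.17.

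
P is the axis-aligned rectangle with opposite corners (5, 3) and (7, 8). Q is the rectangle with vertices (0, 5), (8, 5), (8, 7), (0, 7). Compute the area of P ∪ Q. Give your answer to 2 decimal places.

By inclusion–exclusion:
Individual areas: |P| = 10, |Q| = 16.
|P∩Q|: x∈[5,7], y∈[5,7] → 2·2 = 4.
|P ∪ Q| = 26 − 4 = 22.00.

22.00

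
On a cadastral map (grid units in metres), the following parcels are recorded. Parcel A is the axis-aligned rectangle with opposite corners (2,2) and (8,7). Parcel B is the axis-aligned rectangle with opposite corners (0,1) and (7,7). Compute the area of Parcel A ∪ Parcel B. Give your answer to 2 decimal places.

By inclusion–exclusion:
Individual areas: |Parcel A| = 30, |Parcel B| = 42.
|Parcel A∩Parcel B|: x∈[2,7], y∈[2,7] → 5·5 = 25.
|Parcel A ∪ Parcel B| = 72 − 25 = 47.00.

47.00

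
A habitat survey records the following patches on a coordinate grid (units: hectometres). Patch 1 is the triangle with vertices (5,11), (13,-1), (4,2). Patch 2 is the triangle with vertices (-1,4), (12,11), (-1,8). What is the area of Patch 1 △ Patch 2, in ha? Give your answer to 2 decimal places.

61.16

|Patch 1| = 42, |Patch 2| = 26, |Patch 1∩Patch 2| = 3.4216.
|Patch 1 △ Patch 2| = |Patch 1| + |Patch 2| − 2·|Patch 1∩Patch 2| = 42 + 26 − 6.8433 = 61.16.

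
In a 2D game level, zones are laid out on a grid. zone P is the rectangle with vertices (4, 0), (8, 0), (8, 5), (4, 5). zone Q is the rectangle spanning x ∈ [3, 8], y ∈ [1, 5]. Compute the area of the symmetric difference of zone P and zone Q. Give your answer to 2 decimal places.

8.00

|zone P∩zone Q|: x∈[4,8], y∈[1,5] → 4·4 = 16.
|zone P △ zone Q| = |zone P| + |zone Q| − 2·|zone P∩zone Q| = 20 + 20 − 32 = 8.00.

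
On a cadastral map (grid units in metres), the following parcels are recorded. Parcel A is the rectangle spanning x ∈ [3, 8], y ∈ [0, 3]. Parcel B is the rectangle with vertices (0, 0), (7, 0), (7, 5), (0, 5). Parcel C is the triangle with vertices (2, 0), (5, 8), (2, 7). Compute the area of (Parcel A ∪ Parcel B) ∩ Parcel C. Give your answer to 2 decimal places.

The region (Parcel A ∪ Parcel B) ∩ Parcel C is the polygon with vertices (3.875,5), (2,0), (2,5).
By the shoelace formula its area is 4.69.

4.69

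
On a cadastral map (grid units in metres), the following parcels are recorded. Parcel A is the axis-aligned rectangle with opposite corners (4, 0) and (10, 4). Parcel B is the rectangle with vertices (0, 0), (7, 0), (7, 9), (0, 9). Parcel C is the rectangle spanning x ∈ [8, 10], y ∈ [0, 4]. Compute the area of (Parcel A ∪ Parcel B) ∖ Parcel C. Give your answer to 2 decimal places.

|Parcel A ∪ Parcel B| = 75.
|(Parcel A ∪ Parcel B) ∩ Parcel C| = 8.
|(Parcel A ∪ Parcel B) ∖ Parcel C| = 75 − 8 = 67.00.

67.00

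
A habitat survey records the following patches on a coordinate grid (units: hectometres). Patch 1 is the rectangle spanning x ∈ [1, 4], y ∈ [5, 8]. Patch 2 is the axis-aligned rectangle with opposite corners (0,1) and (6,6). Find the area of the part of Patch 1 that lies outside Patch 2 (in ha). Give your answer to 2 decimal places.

|Patch 1∩Patch 2|: x∈[1,4], y∈[5,6] → 3·1 = 3.
|Patch 1| = 9.
|Patch 1 ∖ Patch 2| = |Patch 1| − |Patch 1∩Patch 2| = 9 − 3 = 6.00.

6.00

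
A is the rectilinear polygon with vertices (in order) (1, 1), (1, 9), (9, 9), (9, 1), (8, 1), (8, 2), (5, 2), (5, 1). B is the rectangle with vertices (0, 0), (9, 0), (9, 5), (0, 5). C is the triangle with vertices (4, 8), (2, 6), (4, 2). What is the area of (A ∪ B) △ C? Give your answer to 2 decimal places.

71.00

|A ∪ B| = 77.
|(A ∪ B) ∩ C| = 6.
|(A ∪ B) △ C| = 77 + 6 − 12 = 71.00.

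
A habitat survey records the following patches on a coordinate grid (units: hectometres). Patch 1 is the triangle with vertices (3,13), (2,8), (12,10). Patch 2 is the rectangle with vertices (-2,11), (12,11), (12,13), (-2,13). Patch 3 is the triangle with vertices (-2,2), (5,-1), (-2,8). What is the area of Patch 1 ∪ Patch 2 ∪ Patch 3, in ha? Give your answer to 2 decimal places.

By inclusion–exclusion:
Individual areas: |Patch 1| = 24, |Patch 2| = 28, |Patch 3| = 21.
|Patch 1∩Patch 2| = 6.4.
|Patch 1∩Patch 3| = 0.
|Patch 2∩Patch 3| = 0.
|Patch 1∩Patch 2∩Patch 3| = 0.
|Patch 1 ∪ Patch 2 ∪ Patch 3| = 73 − 6.4 + 0 = 66.60.

66.60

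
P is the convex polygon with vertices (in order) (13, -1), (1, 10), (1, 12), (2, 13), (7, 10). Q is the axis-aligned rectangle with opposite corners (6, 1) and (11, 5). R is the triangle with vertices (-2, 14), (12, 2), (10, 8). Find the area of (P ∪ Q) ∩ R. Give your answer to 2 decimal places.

The region (P ∪ Q) ∩ R is the polygon with vertices (1,12), (1.333,12.333), (7.375,9.312), (9.727,5), (11,5), (11,2.857), (1,11.429).
By the shoelace formula its area is 21.21.

21.21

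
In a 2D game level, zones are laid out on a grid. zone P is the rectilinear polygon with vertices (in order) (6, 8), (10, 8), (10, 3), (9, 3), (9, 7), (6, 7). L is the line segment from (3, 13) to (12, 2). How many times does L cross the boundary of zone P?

4

The segment meets the boundary at (10,4.444), (9,5.667), (7.091,8), (7.909,7).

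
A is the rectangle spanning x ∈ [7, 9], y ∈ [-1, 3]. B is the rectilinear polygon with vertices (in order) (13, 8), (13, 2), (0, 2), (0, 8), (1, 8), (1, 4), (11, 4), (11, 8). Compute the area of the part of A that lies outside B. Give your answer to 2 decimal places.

|A| = 8, |A∩B| = 2.
|A ∖ B| = |A| − |A∩B| = 8 − 2 = 6.00.

6.00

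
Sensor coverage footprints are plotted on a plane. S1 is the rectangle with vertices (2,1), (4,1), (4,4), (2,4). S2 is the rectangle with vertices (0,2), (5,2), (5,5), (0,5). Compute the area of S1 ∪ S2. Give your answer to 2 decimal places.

By inclusion–exclusion:
Individual areas: |S1| = 6, |S2| = 15.
|S1∩S2|: x∈[2,4], y∈[2,4] → 2·2 = 4.
|S1 ∪ S2| = 21 − 4 = 17.00.

17.00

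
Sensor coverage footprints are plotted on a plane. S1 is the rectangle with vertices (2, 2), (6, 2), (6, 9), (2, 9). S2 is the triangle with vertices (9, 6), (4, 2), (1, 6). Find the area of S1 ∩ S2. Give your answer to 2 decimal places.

11.73

The intersection is the polygon with vertices (6,3.6), (4,2), (2,4.667), (2,6), (6,6).
By the shoelace formula its area is 11.73.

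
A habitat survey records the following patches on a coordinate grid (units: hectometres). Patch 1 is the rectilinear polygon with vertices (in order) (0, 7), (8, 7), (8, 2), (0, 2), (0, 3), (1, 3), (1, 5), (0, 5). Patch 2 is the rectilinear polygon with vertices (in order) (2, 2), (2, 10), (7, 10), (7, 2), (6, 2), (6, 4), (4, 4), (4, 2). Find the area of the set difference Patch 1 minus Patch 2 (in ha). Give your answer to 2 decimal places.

17.00

|Patch 1| = 38, |Patch 1∩Patch 2| = 21.
|Patch 1 ∖ Patch 2| = |Patch 1| − |Patch 1∩Patch 2| = 38 − 21 = 17.00.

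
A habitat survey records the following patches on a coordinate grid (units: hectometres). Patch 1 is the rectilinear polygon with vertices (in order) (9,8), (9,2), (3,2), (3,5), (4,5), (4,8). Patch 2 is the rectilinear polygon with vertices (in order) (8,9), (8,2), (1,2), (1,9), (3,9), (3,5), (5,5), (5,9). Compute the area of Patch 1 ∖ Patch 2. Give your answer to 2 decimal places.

9.00

|Patch 1| = 33, |Patch 1∩Patch 2| = 24.
|Patch 1 ∖ Patch 2| = |Patch 1| − |Patch 1∩Patch 2| = 33 − 24 = 9.00.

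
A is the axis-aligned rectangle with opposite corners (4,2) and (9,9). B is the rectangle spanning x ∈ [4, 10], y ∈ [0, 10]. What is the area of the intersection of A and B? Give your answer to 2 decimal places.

35.00

|A∩B|: x∈[4,9], y∈[2,9] → 5·7 = 35.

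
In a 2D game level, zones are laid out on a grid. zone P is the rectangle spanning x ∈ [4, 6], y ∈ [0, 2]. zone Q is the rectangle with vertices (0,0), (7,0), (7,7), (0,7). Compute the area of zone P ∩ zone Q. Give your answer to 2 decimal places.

4.00

|zone P∩zone Q|: x∈[4,6], y∈[0,2] → 2·2 = 4.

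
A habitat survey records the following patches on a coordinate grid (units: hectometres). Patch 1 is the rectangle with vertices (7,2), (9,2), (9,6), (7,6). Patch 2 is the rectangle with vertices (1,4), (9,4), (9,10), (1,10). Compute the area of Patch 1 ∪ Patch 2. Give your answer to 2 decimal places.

52.00

By inclusion–exclusion:
Individual areas: |Patch 1| = 8, |Patch 2| = 48.
|Patch 1∩Patch 2|: x∈[7,9], y∈[4,6] → 2·2 = 4.
|Patch 1 ∪ Patch 2| = 56 − 4 = 52.00.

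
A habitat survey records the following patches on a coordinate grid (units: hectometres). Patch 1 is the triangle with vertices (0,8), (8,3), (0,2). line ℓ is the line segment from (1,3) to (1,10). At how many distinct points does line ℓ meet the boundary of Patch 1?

1

The segment meets the boundary at (1,7.375).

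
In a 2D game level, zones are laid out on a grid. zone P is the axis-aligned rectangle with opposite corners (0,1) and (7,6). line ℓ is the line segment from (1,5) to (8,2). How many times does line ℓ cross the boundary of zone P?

1

The segment meets the boundary at (7,2.429).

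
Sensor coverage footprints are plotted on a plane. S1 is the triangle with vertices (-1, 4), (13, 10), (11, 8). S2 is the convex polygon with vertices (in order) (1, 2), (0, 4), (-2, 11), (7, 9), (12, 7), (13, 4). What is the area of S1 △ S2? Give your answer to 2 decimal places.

79.04

|S1| = 8, |S2| = 81.5, |S1∩S2| = 5.2309.
|S1 △ S2| = |S1| + |S2| − 2·|S1∩S2| = 8 + 81.5 − 10.4617 = 79.04.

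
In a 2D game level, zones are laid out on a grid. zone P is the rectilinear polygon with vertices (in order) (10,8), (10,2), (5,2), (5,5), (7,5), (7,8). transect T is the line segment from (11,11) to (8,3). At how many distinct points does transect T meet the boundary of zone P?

The segment meets the boundary at (9.875,8).

1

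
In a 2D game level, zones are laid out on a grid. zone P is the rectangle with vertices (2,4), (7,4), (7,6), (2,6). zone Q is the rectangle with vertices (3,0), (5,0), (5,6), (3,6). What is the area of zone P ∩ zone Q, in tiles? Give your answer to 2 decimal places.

|zone P∩zone Q|: x∈[3,5], y∈[4,6] → 2·2 = 4.

4.00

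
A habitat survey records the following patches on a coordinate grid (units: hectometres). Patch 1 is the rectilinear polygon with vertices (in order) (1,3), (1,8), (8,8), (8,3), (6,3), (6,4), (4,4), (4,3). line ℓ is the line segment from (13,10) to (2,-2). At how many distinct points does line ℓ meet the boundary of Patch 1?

2

The segment meets the boundary at (6.583,3), (8,4.545).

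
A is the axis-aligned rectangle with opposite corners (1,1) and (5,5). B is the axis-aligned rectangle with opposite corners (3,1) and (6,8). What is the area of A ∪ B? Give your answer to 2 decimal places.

29.00

By inclusion–exclusion:
Individual areas: |A| = 16, |B| = 21.
|A∩B|: x∈[3,5], y∈[1,5] → 2·4 = 8.
|A ∪ B| = 37 − 8 = 29.00.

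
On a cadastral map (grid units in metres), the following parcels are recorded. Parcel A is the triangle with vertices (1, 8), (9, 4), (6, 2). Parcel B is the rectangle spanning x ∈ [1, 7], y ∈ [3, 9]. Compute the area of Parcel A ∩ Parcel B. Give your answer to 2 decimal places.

10.58

The intersection is the polygon with vertices (7,5), (7,3), (5.167,3), (1,8).
By the shoelace formula its area is 10.58.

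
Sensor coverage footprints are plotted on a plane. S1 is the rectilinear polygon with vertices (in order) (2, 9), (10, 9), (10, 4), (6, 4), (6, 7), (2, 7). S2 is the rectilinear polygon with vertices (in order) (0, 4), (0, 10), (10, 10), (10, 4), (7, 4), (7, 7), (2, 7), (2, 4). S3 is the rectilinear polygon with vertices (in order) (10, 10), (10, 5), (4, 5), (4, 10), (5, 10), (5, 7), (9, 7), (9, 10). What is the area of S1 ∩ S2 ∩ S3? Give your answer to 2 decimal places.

10.00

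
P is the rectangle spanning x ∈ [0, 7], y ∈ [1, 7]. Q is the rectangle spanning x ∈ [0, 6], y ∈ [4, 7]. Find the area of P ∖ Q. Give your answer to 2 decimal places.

|P∩Q|: x∈[0,6], y∈[4,7] → 6·3 = 18.
|P| = 42.
|P ∖ Q| = |P| − |P∩Q| = 42 − 18 = 24.00.

24.00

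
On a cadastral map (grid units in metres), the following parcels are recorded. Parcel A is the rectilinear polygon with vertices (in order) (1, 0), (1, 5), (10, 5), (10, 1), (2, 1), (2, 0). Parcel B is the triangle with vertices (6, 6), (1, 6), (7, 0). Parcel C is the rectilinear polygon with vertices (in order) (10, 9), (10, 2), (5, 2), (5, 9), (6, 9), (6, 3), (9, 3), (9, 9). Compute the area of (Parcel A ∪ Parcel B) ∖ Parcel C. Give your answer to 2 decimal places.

|Parcel A ∪ Parcel B| = 42.
|(Parcel A ∪ Parcel B) ∩ Parcel C| = 10.
|(Parcel A ∪ Parcel B) ∖ Parcel C| = 42 − 10 = 32.00.

32.00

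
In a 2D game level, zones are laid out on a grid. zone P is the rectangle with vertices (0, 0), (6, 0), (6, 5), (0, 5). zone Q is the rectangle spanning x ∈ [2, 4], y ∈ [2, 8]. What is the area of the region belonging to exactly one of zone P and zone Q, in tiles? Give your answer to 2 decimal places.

|zone P∩zone Q|: x∈[2,4], y∈[2,5] → 2·3 = 6.
|zone P △ zone Q| = |zone P| + |zone Q| − 2·|zone P∩zone Q| = 30 + 12 − 12 = 30.00.

30.00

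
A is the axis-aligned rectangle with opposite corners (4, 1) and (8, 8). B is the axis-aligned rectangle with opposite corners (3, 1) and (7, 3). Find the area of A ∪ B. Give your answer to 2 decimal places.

30.00

By inclusion–exclusion:
Individual areas: |A| = 28, |B| = 8.
|A∩B|: x∈[4,7], y∈[1,3] → 3·2 = 6.
|A ∪ B| = 36 − 6 = 30.00.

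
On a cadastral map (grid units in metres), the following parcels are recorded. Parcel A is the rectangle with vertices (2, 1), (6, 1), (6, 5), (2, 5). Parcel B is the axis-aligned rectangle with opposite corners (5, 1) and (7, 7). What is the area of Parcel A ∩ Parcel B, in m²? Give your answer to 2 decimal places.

|Parcel A∩Parcel B|: x∈[5,6], y∈[1,5] → 1·4 = 4.

4.00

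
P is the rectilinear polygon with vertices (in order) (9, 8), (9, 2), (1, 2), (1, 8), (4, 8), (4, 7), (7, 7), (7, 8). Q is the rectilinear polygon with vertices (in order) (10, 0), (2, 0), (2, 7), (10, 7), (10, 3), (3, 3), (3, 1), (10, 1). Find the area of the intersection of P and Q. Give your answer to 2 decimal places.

The intersection is the polygon with vertices (9,3), (3,3), (3,2), (2,2), (2,7), (4,7), (7,7), (9,7).
By the shoelace formula its area is 29.00.

29.00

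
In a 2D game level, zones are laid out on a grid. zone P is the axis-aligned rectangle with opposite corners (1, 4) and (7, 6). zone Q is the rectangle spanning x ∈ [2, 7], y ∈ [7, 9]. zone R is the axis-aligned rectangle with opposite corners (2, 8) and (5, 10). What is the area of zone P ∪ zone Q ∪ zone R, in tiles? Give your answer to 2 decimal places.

By inclusion–exclusion:
Individual areas: |zone P| = 12, |zone Q| = 10, |zone R| = 6.
|zone P∩zone Q| = 0 (no overlap).
|zone P∩zone R| = 0 (no overlap).
|zone Q∩zone R|: x∈[2,5], y∈[8,9] → 3·1 = 3.
|zone P∩zone Q∩zone R| = 0.
|zone P ∪ zone Q ∪ zone R| = 28 − 3 + 0 = 25.00.

25.00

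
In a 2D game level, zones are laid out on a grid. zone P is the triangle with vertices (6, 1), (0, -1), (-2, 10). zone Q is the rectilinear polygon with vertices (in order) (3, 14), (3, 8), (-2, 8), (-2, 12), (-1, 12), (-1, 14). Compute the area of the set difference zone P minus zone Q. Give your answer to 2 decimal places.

|zone P| = 35, |zone P∩zone Q| = 1.4141.
|zone P ∖ zone Q| = |zone P| − |zone P∩zone Q| = 35 − 1.4141 = 33.59.

33.59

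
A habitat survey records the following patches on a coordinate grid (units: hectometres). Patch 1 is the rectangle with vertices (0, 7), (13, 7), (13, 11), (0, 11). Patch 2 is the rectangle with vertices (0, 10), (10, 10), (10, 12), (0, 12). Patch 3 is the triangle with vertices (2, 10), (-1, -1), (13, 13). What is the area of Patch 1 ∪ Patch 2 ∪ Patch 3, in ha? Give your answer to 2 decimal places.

By inclusion–exclusion:
Individual areas: |Patch 1| = 52, |Patch 2| = 20, |Patch 3| = 56.
|Patch 1∩Patch 2|: x∈[0,10], y∈[10,11] → 10·1 = 10.
|Patch 1∩Patch 3| = 27.3939.
|Patch 2∩Patch 3| = 8.6667.
|Patch 1∩Patch 2∩Patch 3| = 6.1667.
|Patch 1 ∪ Patch 2 ∪ Patch 3| = 128 − 46.0606 + 6.1667 = 88.11.

88.11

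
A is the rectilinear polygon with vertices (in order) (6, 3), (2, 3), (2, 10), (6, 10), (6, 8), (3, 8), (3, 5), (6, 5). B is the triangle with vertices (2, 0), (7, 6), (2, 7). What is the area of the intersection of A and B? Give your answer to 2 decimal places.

8.55

The intersection is the polygon with vertices (2,3), (2,7), (3,6.8), (3,5), (6,5), (6,4.8), (4.5,3).
By the shoelace formula its area is 8.55.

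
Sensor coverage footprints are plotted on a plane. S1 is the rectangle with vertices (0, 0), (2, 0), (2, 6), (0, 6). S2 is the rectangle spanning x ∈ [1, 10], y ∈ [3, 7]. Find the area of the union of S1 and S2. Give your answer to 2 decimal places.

45.00

By inclusion–exclusion:
Individual areas: |S1| = 12, |S2| = 36.
|S1∩S2|: x∈[1,2], y∈[3,6] → 1·3 = 3.
|S1 ∪ S2| = 48 − 3 = 45.00.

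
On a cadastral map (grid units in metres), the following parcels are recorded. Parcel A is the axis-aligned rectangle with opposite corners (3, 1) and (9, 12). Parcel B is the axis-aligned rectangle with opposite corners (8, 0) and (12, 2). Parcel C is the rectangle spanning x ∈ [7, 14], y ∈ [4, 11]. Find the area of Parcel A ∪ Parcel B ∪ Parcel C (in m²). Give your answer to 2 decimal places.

108.00

By inclusion–exclusion:
Individual areas: |Parcel A| = 66, |Parcel B| = 8, |Parcel C| = 49.
|Parcel A∩Parcel B|: x∈[8,9], y∈[1,2] → 1·1 = 1.
|Parcel A∩Parcel C|: x∈[7,9], y∈[4,11] → 2·7 = 14.
|Parcel B∩Parcel C| = 0 (no overlap).
|Parcel A∩Parcel B∩Parcel C| = 0.
|Parcel A ∪ Parcel B ∪ Parcel C| = 123 − 15 + 0 = 108.00.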